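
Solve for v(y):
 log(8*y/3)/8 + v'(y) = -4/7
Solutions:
 v(y) = C1 - y*log(y)/8 - 25*y/56 - 3*y*log(2)/8 + y*log(3)/8


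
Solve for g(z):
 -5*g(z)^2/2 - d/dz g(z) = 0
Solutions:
 g(z) = 2/(C1 + 5*z)


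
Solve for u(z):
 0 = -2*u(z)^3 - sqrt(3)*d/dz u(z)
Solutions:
 u(z) = -sqrt(6)*sqrt(-1/(C1 - 2*sqrt(3)*z))/2
 u(z) = sqrt(6)*sqrt(-1/(C1 - 2*sqrt(3)*z))/2


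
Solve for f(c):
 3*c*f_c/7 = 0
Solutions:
 f(c) = C1


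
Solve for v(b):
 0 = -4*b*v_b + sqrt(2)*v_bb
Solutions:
 v(b) = C1 + C2*erfi(2^(1/4)*b)


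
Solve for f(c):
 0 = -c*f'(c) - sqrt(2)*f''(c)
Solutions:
 f(c) = C1 + C2*erf(2^(1/4)*c/2)


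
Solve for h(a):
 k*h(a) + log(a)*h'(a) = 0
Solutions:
 h(a) = C1*exp(-k*li(a))


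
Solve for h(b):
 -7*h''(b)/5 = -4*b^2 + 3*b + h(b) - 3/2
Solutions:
 h(b) = C1*sin(sqrt(35)*b/7) + C2*cos(sqrt(35)*b/7) + 4*b^2 - 3*b - 97/10


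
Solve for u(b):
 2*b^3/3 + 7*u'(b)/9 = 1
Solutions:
 u(b) = C1 - 3*b^4/14 + 9*b/7


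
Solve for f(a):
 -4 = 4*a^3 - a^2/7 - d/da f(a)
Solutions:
 f(a) = C1 + a^4 - a^3/21 + 4*a


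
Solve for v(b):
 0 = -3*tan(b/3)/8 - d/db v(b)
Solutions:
 v(b) = C1 + 9*log(cos(b/3))/8


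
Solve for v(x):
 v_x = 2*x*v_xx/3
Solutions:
 v(x) = C1 + C2*x^(5/2)


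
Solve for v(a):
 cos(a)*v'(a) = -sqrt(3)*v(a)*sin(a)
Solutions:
 v(a) = C1*cos(a)^(sqrt(3))


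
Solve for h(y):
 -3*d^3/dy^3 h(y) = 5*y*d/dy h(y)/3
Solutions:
 h(y) = C1 + Integral(C2*airyai(-15^(1/3)*y/3) + C3*airybi(-15^(1/3)*y/3), y)


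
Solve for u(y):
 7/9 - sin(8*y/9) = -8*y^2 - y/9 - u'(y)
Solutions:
 u(y) = C1 - 8*y^3/3 - y^2/18 - 7*y/9 - 9*cos(8*y/9)/8


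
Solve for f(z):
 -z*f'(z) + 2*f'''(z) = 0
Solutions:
 f(z) = C1 + Integral(C2*airyai(2^(2/3)*z/2) + C3*airybi(2^(2/3)*z/2), z)


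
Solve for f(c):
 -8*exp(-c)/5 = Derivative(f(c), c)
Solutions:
 f(c) = C1 + 8*exp(-c)/5


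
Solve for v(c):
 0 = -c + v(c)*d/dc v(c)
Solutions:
 v(c) = -sqrt(C1 + c^2)
 v(c) = sqrt(C1 + c^2)


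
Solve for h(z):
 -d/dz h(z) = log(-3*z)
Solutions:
 h(z) = C1 - z*log(-z) + z*(1 - log(3))


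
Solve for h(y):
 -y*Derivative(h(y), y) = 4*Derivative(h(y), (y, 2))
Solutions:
 h(y) = C1 + C2*erf(sqrt(2)*y/4)


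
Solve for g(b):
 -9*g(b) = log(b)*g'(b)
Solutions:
 g(b) = C1*exp(-9*li(b))


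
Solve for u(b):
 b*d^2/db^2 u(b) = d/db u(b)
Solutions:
 u(b) = C1 + C2*b^2


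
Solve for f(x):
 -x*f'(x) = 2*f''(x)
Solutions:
 f(x) = C1 + C2*erf(x/2)


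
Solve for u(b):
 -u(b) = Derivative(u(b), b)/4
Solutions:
 u(b) = C1*exp(-4*b)


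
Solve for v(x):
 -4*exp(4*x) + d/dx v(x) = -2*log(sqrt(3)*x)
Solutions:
 v(x) = C1 - 2*x*log(x) + x*(2 - log(3)) + exp(4*x)


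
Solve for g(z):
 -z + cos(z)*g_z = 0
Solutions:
 g(z) = C1 + Integral(z/cos(z), z)


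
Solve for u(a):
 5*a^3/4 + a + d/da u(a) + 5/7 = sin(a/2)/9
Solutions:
 u(a) = C1 - 5*a^4/16 - a^2/2 - 5*a/7 - 2*cos(a/2)/9


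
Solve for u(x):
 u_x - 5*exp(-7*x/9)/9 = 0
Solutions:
 u(x) = C1 - 5*exp(-7*x/9)/7


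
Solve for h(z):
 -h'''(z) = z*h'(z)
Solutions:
 h(z) = C1 + Integral(C2*airyai(-z) + C3*airybi(-z), z)


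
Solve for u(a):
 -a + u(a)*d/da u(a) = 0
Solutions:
 u(a) = -sqrt(C1 + a^2)
 u(a) = sqrt(C1 + a^2)


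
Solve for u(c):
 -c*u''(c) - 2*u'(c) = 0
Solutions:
 u(c) = C1 + C2/c


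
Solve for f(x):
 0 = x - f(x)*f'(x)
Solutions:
 f(x) = -sqrt(C1 + x^2)
 f(x) = sqrt(C1 + x^2)


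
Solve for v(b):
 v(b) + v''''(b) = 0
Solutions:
 v(b) = (C1*sin(sqrt(2)*b/2) + C2*cos(sqrt(2)*b/2))*exp(-sqrt(2)*b/2) + (C3*sin(sqrt(2)*b/2) + C4*cos(sqrt(2)*b/2))*exp(sqrt(2)*b/2)


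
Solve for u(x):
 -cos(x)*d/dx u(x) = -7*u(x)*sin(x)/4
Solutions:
 u(x) = C1/cos(x)^(7/4)


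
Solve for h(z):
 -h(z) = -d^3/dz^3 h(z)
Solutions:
 h(z) = C3*exp(z) + (C1*sin(sqrt(3)*z/2) + C2*cos(sqrt(3)*z/2))*exp(-z/2)


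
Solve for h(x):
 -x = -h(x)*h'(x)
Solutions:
 h(x) = -sqrt(C1 + x^2)
 h(x) = sqrt(C1 + x^2)


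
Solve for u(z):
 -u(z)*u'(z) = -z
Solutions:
 u(z) = -sqrt(C1 + z^2)
 u(z) = sqrt(C1 + z^2)


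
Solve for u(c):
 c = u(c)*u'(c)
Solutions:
 u(c) = -sqrt(C1 + c^2)
 u(c) = sqrt(C1 + c^2)


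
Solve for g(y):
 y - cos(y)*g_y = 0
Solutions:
 g(y) = C1 + Integral(y/cos(y), y)


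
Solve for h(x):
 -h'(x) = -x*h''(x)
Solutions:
 h(x) = C1 + C2*x^2


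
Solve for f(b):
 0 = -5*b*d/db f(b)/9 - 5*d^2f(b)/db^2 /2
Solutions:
 f(b) = C1 + C2*erf(b/3)


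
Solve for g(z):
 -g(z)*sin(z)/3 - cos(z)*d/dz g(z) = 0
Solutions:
 g(z) = C1*cos(z)^(1/3)


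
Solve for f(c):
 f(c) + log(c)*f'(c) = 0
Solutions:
 f(c) = C1*exp(-li(c))


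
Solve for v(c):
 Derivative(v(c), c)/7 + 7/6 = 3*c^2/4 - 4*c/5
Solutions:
 v(c) = C1 + 7*c^3/4 - 14*c^2/5 - 49*c/6


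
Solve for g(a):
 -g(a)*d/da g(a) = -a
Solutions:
 g(a) = -sqrt(C1 + a^2)
 g(a) = sqrt(C1 + a^2)


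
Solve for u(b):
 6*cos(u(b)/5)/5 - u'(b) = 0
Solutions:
 -6*b/5 - 5*log(sin(u(b)/5) - 1)/2 + 5*log(sin(u(b)/5) + 1)/2 = C1


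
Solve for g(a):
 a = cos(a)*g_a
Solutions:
 g(a) = C1 + Integral(a/cos(a), a)


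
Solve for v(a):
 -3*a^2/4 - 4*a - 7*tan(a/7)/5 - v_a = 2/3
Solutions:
 v(a) = C1 - a^3/4 - 2*a^2 - 2*a/3 + 49*log(cos(a/7))/5


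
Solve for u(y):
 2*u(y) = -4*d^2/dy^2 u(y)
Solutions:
 u(y) = C1*sin(sqrt(2)*y/2) + C2*cos(sqrt(2)*y/2)


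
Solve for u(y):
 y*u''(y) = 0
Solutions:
 u(y) = C1 + C2*y


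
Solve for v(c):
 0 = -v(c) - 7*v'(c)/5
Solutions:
 v(c) = C1*exp(-5*c/7)


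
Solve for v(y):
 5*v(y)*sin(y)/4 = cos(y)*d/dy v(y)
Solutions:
 v(y) = C1/cos(y)^(5/4)


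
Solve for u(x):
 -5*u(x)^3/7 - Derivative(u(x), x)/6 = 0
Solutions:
 u(x) = -sqrt(14)*sqrt(-1/(C1 - 30*x))/2
 u(x) = sqrt(14)*sqrt(-1/(C1 - 30*x))/2


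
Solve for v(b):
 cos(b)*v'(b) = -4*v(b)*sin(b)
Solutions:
 v(b) = C1*cos(b)^4


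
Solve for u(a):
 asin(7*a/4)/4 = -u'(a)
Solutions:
 u(a) = C1 - a*asin(7*a/4)/4 - sqrt(16 - 49*a^2)/28


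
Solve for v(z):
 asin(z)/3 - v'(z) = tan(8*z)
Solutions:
 v(z) = C1 + z*asin(z)/3 + sqrt(1 - z^2)/3 + log(cos(8*z))/8


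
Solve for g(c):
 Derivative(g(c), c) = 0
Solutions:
 g(c) = C1


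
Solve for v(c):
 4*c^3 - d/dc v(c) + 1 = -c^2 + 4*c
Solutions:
 v(c) = C1 + c^4 + c^3/3 - 2*c^2 + c


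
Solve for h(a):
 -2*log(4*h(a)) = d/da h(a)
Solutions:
 Integral(1/(log(_y) + 2*log(2)), (_y, h(a)))/2 = C1 - a


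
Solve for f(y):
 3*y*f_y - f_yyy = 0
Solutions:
 f(y) = C1 + Integral(C2*airyai(3^(1/3)*y) + C3*airybi(3^(1/3)*y), y)


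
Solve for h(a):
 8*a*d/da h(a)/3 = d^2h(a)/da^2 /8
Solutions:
 h(a) = C1 + C2*erfi(4*sqrt(6)*a/3)


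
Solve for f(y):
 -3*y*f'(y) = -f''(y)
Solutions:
 f(y) = C1 + C2*erfi(sqrt(6)*y/2)


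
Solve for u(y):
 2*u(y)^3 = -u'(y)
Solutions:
 u(y) = -sqrt(2)*sqrt(-1/(C1 - 2*y))/2
 u(y) = sqrt(2)*sqrt(-1/(C1 - 2*y))/2


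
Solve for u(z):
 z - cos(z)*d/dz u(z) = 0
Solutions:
 u(z) = C1 + Integral(z/cos(z), z)


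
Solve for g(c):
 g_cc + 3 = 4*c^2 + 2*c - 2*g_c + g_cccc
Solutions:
 g(c) = C1 + C2*exp(-c*((sqrt(78)/9 + 1)^(-1/3) + 3*(sqrt(78)/9 + 1)^(1/3))/6)*sin(sqrt(3)*c*(-3*(sqrt(78)/9 + 1)^(1/3) + (sqrt(78)/9 + 1)^(-1/3))/6) + C3*exp(-c*((sqrt(78)/9 + 1)^(-1/3) + 3*(sqrt(78)/9 + 1)^(1/3))/6)*cos(sqrt(3)*c*(-3*(sqrt(78)/9 + 1)^(1/3) + (sqrt(78)/9 + 1)^(-1/3))/6) + C4*exp(c*(1/(3*(sqrt(78)/9 + 1)^(1/3)) + (sqrt(78)/9 + 1)^(1/3))) + 2*c^3/3 - c^2/2 - c


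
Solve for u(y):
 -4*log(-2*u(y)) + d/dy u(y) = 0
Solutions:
 -Integral(1/(log(-_y) + log(2)), (_y, u(y)))/4 = C1 - y


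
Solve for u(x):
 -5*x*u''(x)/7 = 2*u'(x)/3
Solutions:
 u(x) = C1 + C2*x^(1/15)


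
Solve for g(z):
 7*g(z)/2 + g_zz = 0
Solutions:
 g(z) = C1*sin(sqrt(14)*z/2) + C2*cos(sqrt(14)*z/2)


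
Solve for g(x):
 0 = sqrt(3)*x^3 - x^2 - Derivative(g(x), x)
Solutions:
 g(x) = C1 + sqrt(3)*x^4/4 - x^3/3


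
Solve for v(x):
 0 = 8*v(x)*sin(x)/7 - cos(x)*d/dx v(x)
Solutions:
 v(x) = C1/cos(x)^(8/7)


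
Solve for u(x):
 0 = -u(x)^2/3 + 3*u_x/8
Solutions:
 u(x) = -9/(C1 + 8*x)


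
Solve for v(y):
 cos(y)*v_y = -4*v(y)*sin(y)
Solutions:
 v(y) = C1*cos(y)^4


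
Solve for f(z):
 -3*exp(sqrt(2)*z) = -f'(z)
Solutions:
 f(z) = C1 + 3*sqrt(2)*exp(sqrt(2)*z)/2


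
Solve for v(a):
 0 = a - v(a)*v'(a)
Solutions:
 v(a) = -sqrt(C1 + a^2)
 v(a) = sqrt(C1 + a^2)


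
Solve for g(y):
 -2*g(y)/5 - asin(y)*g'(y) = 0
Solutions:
 g(y) = C1*exp(-2*Integral(1/asin(y), y)/5)


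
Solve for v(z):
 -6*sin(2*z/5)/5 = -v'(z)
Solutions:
 v(z) = C1 - 3*cos(2*z/5)


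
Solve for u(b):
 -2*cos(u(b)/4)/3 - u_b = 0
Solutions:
 2*b/3 - 2*log(sin(u(b)/4) - 1) + 2*log(sin(u(b)/4) + 1) = C1


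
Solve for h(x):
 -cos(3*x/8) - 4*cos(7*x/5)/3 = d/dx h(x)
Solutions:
 h(x) = C1 - 8*sin(3*x/8)/3 - 20*sin(7*x/5)/21


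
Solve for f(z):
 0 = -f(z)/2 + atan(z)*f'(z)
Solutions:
 f(z) = C1*exp(Integral(1/atan(z), z)/2)


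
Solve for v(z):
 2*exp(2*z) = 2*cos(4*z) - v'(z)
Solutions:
 v(z) = C1 - exp(2*z) + sin(4*z)/2


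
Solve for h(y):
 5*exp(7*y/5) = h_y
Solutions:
 h(y) = C1 + 25*exp(7*y/5)/7


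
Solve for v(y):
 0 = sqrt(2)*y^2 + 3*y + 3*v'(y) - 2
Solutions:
 v(y) = C1 - sqrt(2)*y^3/9 - y^2/2 + 2*y/3


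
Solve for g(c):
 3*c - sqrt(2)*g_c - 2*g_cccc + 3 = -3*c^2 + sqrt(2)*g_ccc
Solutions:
 g(c) = C1 + C2*exp(c*(-2*sqrt(2) + (3*sqrt(174)/4 + 7*sqrt(2))^(-1/3) + 2*(3*sqrt(174)/4 + 7*sqrt(2))^(1/3))/12)*sin(sqrt(3)*c*(-2*(3*sqrt(174)/4 + 7*sqrt(2))^(1/3) + (3*sqrt(174)/4 + 7*sqrt(2))^(-1/3))/12) + C3*exp(c*(-2*sqrt(2) + (3*sqrt(174)/4 + 7*sqrt(2))^(-1/3) + 2*(3*sqrt(174)/4 + 7*sqrt(2))^(1/3))/12)*cos(sqrt(3)*c*(-2*(3*sqrt(174)/4 + 7*sqrt(2))^(1/3) + (3*sqrt(174)/4 + 7*sqrt(2))^(-1/3))/12) + C4*exp(-c*((3*sqrt(174)/4 + 7*sqrt(2))^(-1/3) + sqrt(2) + 2*(3*sqrt(174)/4 + 7*sqrt(2))^(1/3))/6) + sqrt(2)*c^3/2 + 3*sqrt(2)*c^2/4 - 3*sqrt(2)*c/2


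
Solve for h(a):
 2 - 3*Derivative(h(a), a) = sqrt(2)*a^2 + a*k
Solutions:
 h(a) = C1 - sqrt(2)*a^3/9 - a^2*k/6 + 2*a/3


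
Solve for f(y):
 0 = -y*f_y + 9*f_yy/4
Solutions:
 f(y) = C1 + C2*erfi(sqrt(2)*y/3)


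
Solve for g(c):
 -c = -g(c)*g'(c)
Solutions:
 g(c) = -sqrt(C1 + c^2)
 g(c) = sqrt(C1 + c^2)


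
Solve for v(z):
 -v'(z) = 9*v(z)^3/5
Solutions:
 v(z) = -sqrt(10)*sqrt(-1/(C1 - 9*z))/2
 v(z) = sqrt(10)*sqrt(-1/(C1 - 9*z))/2


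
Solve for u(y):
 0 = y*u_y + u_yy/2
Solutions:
 u(y) = C1 + C2*erf(y)


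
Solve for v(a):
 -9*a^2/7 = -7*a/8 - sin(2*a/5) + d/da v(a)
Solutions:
 v(a) = C1 - 3*a^3/7 + 7*a^2/16 - 5*cos(2*a/5)/2


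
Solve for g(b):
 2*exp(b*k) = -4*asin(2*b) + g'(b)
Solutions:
 g(b) = C1 + 4*b*asin(2*b) + 2*sqrt(1 - 4*b^2) + 2*Piecewise((exp(b*k)/k, Ne(k, 0)), (b, True))


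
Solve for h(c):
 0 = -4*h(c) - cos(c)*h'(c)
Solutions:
 h(c) = C1*(sin(c)^2 - 2*sin(c) + 1)/(sin(c)^2 + 2*sin(c) + 1)


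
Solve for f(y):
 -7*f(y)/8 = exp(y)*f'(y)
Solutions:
 f(y) = C1*exp(7*exp(-y)/8)


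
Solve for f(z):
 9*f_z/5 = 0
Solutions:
 f(z) = C1


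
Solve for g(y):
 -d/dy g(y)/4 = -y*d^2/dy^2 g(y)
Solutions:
 g(y) = C1 + C2*y^(5/4)


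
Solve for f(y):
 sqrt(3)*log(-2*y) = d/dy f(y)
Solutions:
 f(y) = C1 + sqrt(3)*y*log(-y) + sqrt(3)*y*(-1 + log(2))


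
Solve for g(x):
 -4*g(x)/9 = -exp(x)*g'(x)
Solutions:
 g(x) = C1*exp(-4*exp(-x)/9)


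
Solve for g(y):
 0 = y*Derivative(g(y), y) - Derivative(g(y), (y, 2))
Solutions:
 g(y) = C1 + C2*erfi(sqrt(2)*y/2)


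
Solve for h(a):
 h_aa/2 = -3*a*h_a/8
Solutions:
 h(a) = C1 + C2*erf(sqrt(6)*a/4)


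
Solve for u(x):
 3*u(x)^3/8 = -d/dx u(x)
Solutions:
 u(x) = -2*sqrt(-1/(C1 - 3*x))
 u(x) = 2*sqrt(-1/(C1 - 3*x))


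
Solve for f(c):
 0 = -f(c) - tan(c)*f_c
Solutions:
 f(c) = C1/sin(c)


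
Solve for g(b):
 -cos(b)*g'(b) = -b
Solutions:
 g(b) = C1 + Integral(b/cos(b), b)


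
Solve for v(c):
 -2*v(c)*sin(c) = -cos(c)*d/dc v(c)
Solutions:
 v(c) = C1/cos(c)^2


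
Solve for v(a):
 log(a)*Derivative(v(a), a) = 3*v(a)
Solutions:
 v(a) = C1*exp(3*li(a))


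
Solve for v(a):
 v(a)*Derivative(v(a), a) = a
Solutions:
 v(a) = -sqrt(C1 + a^2)
 v(a) = sqrt(C1 + a^2)


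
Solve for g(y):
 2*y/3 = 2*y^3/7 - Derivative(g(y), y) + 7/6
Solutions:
 g(y) = C1 + y^4/14 - y^2/3 + 7*y/6


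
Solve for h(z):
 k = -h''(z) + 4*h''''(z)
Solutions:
 h(z) = C1 + C2*z + C3*exp(-z/2) + C4*exp(z/2) - k*z^2/2


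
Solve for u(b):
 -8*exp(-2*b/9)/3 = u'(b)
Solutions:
 u(b) = C1 + 12*exp(-2*b/9)


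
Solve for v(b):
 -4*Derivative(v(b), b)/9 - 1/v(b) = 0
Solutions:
 v(b) = -sqrt(C1 - 18*b)/2
 v(b) = sqrt(C1 - 18*b)/2


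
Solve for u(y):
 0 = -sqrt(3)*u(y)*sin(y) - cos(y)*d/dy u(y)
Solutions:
 u(y) = C1*cos(y)^(sqrt(3))


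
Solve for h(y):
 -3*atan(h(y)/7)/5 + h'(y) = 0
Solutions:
 Integral(1/atan(_y/7), (_y, h(y))) = C1 + 3*y/5


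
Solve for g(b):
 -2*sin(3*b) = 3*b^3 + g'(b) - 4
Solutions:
 g(b) = C1 - 3*b^4/4 + 4*b + 2*cos(3*b)/3


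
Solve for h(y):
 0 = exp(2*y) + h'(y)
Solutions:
 h(y) = C1 - exp(2*y)/2


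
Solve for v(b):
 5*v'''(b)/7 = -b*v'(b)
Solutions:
 v(b) = C1 + Integral(C2*airyai(-5^(2/3)*7^(1/3)*b/5) + C3*airybi(-5^(2/3)*7^(1/3)*b/5), b)


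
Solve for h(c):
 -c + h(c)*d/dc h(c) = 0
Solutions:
 h(c) = -sqrt(C1 + c^2)
 h(c) = sqrt(C1 + c^2)


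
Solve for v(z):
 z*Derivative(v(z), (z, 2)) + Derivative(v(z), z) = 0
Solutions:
 v(z) = C1 + C2*log(z)


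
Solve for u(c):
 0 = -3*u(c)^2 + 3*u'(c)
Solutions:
 u(c) = -1/(C1 + c)


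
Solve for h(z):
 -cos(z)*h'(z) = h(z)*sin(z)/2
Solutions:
 h(z) = C1*sqrt(cos(z))


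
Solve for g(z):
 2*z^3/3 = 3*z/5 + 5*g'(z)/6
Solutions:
 g(z) = C1 + z^4/5 - 9*z^2/25


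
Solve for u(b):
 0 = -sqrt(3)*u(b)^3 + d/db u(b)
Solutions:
 u(b) = -sqrt(2)*sqrt(-1/(C1 + sqrt(3)*b))/2
 u(b) = sqrt(2)*sqrt(-1/(C1 + sqrt(3)*b))/2


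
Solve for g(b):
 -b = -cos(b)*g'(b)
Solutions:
 g(b) = C1 + Integral(b/cos(b), b)


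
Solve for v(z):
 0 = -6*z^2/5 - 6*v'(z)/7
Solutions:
 v(z) = C1 - 7*z^3/15


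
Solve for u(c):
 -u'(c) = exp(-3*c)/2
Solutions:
 u(c) = C1 + exp(-3*c)/6


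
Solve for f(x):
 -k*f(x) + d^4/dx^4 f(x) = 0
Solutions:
 f(x) = C1*exp(-k^(1/4)*x) + C2*exp(k^(1/4)*x) + C3*exp(-I*k^(1/4)*x) + C4*exp(I*k^(1/4)*x)


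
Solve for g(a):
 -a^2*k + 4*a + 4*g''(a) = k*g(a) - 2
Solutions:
 g(a) = C1*exp(-a*sqrt(k)/2) + C2*exp(a*sqrt(k)/2) - a^2 + 4*a/k - 6/k


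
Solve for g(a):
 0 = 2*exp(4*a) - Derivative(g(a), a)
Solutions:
 g(a) = C1 + exp(4*a)/2


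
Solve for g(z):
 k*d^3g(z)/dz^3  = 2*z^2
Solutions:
 g(z) = C1 + C2*z + C3*z^2 + z^5/(30*k)


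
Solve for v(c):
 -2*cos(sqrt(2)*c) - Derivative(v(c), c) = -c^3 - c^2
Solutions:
 v(c) = C1 + c^4/4 + c^3/3 - sqrt(2)*sin(sqrt(2)*c)


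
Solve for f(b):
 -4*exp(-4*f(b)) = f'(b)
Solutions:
 f(b) = log(-I*(C1 - 16*b)^(1/4))
 f(b) = log(I*(C1 - 16*b)^(1/4))
 f(b) = log(-(C1 - 16*b)^(1/4))
 f(b) = log(C1 - 16*b)/4


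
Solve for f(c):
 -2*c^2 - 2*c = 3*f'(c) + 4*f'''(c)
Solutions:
 f(c) = C1 + C2*sin(sqrt(3)*c/2) + C3*cos(sqrt(3)*c/2) - 2*c^3/9 - c^2/3 + 16*c/9


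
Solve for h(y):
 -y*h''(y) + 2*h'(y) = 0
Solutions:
 h(y) = C1 + C2*y^3


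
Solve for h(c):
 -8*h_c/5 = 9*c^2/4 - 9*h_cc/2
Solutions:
 h(c) = C1 + C2*exp(16*c/45) - 15*c^3/32 - 2025*c^2/512 - 91125*c/4096


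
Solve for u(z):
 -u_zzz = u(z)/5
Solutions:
 u(z) = C3*exp(-5^(2/3)*z/5) + (C1*sin(sqrt(3)*5^(2/3)*z/10) + C2*cos(sqrt(3)*5^(2/3)*z/10))*exp(5^(2/3)*z/10)


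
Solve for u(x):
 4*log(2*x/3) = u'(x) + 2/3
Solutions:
 u(x) = C1 + 4*x*log(x) - 14*x/3 + x*log(16/81)


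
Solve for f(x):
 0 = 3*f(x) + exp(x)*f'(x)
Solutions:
 f(x) = C1*exp(3*exp(-x))


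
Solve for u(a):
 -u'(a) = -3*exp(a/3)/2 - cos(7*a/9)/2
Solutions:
 u(a) = C1 + 9*exp(a/3)/2 + 9*sin(7*a/9)/14


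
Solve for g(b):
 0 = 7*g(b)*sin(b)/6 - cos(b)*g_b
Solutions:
 g(b) = C1/cos(b)^(7/6)


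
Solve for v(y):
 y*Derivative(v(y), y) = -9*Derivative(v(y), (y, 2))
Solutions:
 v(y) = C1 + C2*erf(sqrt(2)*y/6)


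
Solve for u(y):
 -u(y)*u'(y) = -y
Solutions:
 u(y) = -sqrt(C1 + y^2)
 u(y) = sqrt(C1 + y^2)


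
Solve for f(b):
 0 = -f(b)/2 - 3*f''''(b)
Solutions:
 f(b) = (C1*sin(2^(1/4)*3^(3/4)*b/6) + C2*cos(2^(1/4)*3^(3/4)*b/6))*exp(-2^(1/4)*3^(3/4)*b/6) + (C3*sin(2^(1/4)*3^(3/4)*b/6) + C4*cos(2^(1/4)*3^(3/4)*b/6))*exp(2^(1/4)*3^(3/4)*b/6)


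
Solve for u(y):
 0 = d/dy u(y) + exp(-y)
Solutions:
 u(y) = C1 + exp(-y)


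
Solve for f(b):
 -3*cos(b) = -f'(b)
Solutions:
 f(b) = C1 + 3*sin(b)


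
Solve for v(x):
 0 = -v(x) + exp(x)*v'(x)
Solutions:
 v(x) = C1*exp(-exp(-x))


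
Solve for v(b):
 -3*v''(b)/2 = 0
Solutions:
 v(b) = C1 + C2*b


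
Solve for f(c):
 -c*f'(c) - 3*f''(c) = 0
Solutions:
 f(c) = C1 + C2*erf(sqrt(6)*c/6)


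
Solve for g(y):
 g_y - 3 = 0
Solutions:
 g(y) = C1 + 3*y


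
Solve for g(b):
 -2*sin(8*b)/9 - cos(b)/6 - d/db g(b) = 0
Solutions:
 g(b) = C1 - sin(b)/6 + cos(8*b)/36


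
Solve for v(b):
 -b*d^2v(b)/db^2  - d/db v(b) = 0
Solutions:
 v(b) = C1 + C2*log(b)


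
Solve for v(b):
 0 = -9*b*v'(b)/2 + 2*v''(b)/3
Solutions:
 v(b) = C1 + C2*erfi(3*sqrt(6)*b/4)


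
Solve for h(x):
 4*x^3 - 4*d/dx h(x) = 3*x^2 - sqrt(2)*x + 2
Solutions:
 h(x) = C1 + x^4/4 - x^3/4 + sqrt(2)*x^2/8 - x/2


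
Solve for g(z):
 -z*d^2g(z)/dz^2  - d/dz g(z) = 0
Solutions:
 g(z) = C1 + C2*log(z)


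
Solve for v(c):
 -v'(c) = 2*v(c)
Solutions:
 v(c) = C1*exp(-2*c)


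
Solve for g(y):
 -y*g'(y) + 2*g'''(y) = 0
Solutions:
 g(y) = C1 + Integral(C2*airyai(2^(2/3)*y/2) + C3*airybi(2^(2/3)*y/2), y)


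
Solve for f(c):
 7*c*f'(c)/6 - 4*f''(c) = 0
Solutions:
 f(c) = C1 + C2*erfi(sqrt(21)*c/12)


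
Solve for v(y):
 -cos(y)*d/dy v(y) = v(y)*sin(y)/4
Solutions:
 v(y) = C1*cos(y)^(1/4)


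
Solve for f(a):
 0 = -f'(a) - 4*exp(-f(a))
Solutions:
 f(a) = log(C1 - 4*a)


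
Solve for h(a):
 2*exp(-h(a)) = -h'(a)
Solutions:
 h(a) = log(C1 - 2*a)


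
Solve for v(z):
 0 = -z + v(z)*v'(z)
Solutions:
 v(z) = -sqrt(C1 + z^2)
 v(z) = sqrt(C1 + z^2)


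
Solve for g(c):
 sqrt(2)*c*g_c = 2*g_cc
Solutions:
 g(c) = C1 + C2*erfi(2^(1/4)*c/2)


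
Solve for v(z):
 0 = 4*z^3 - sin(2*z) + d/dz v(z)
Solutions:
 v(z) = C1 - z^4 - cos(2*z)/2


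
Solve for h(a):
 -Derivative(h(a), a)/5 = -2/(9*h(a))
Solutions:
 h(a) = -sqrt(C1 + 20*a)/3
 h(a) = sqrt(C1 + 20*a)/3


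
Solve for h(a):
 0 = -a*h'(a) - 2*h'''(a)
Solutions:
 h(a) = C1 + Integral(C2*airyai(-2^(2/3)*a/2) + C3*airybi(-2^(2/3)*a/2), a)


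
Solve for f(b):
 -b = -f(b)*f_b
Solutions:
 f(b) = -sqrt(C1 + b^2)
 f(b) = sqrt(C1 + b^2)


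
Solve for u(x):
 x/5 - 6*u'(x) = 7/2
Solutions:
 u(x) = C1 + x^2/60 - 7*x/12


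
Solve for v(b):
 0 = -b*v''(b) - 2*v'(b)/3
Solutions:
 v(b) = C1 + C2*b^(1/3)


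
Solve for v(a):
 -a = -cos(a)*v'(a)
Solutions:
 v(a) = C1 + Integral(a/cos(a), a)


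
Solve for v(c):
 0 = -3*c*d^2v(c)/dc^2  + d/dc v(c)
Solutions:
 v(c) = C1 + C2*c^(4/3)


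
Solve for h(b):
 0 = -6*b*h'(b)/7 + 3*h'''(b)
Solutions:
 h(b) = C1 + Integral(C2*airyai(2^(1/3)*7^(2/3)*b/7) + C3*airybi(2^(1/3)*7^(2/3)*b/7), b)


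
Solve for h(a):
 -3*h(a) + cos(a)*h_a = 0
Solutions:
 h(a) = C1*(sin(a) + 1)^(3/2)/(sin(a) - 1)^(3/2)


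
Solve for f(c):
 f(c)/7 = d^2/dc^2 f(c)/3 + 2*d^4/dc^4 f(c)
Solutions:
 f(c) = C1*exp(-sqrt(21)*c*sqrt(-7 + sqrt(553))/42) + C2*exp(sqrt(21)*c*sqrt(-7 + sqrt(553))/42) + C3*sin(sqrt(21)*c*sqrt(7 + sqrt(553))/42) + C4*cos(sqrt(21)*c*sqrt(7 + sqrt(553))/42)


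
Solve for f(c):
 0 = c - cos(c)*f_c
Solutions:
 f(c) = C1 + Integral(c/cos(c), c)


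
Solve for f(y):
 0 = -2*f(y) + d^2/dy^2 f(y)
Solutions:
 f(y) = C1*exp(-sqrt(2)*y) + C2*exp(sqrt(2)*y)


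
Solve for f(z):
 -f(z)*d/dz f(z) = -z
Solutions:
 f(z) = -sqrt(C1 + z^2)
 f(z) = sqrt(C1 + z^2)


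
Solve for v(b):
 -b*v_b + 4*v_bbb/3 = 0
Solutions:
 v(b) = C1 + Integral(C2*airyai(6^(1/3)*b/2) + C3*airybi(6^(1/3)*b/2), b)


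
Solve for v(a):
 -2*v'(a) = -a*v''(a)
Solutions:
 v(a) = C1 + C2*a^3


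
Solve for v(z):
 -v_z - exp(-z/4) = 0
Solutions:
 v(z) = C1 + 4*exp(-z/4)


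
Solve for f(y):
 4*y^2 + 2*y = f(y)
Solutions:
 f(y) = 2*y*(2*y + 1)


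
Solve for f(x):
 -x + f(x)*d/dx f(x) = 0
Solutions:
 f(x) = -sqrt(C1 + x^2)
 f(x) = sqrt(C1 + x^2)


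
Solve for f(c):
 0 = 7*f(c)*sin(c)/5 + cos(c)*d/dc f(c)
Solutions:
 f(c) = C1*cos(c)^(7/5)


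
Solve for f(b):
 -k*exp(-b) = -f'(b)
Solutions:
 f(b) = C1 - k*exp(-b)


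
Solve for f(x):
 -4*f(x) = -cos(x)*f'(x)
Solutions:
 f(x) = C1*(sin(x)^2 + 2*sin(x) + 1)/(sin(x)^2 - 2*sin(x) + 1)


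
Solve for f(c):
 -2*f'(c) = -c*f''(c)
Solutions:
 f(c) = C1 + C2*c^3


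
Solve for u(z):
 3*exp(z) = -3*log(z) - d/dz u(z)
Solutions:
 u(z) = C1 - 3*z*log(z) + 3*z - 3*exp(z)


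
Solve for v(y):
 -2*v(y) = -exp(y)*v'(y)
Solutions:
 v(y) = C1*exp(-2*exp(-y))


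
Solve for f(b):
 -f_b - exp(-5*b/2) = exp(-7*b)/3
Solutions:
 f(b) = C1 + exp(-7*b)/21 + 2*exp(-5*b/2)/5


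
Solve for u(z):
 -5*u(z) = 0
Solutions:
 u(z) = 0


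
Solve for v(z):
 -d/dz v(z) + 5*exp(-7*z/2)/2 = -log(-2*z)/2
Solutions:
 v(z) = C1 + z*log(-z)/2 + z*(-1 + log(2))/2 - 5*exp(-7*z/2)/7


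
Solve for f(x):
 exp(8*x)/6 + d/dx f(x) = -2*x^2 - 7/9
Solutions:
 f(x) = C1 - 2*x^3/3 - 7*x/9 - exp(8*x)/48


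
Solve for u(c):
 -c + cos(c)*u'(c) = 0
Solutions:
 u(c) = C1 + Integral(c/cos(c), c)


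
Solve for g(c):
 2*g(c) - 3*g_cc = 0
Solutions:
 g(c) = C1*exp(-sqrt(6)*c/3) + C2*exp(sqrt(6)*c/3)


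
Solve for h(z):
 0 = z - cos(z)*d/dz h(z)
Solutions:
 h(z) = C1 + Integral(z/cos(z), z)


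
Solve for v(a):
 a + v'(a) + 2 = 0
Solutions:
 v(a) = C1 - a^2/2 - 2*a


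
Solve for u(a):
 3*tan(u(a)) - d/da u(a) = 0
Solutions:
 u(a) = pi - asin(C1*exp(3*a))
 u(a) = asin(C1*exp(3*a))


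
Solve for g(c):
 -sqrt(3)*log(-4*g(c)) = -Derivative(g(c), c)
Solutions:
 -sqrt(3)*Integral(1/(log(-_y) + 2*log(2)), (_y, g(c)))/3 = C1 - c


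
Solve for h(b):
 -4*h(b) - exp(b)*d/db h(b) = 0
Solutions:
 h(b) = C1*exp(4*exp(-b))


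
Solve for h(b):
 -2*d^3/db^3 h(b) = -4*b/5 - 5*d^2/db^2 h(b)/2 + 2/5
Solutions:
 h(b) = C1 + C2*b + C3*exp(5*b/4) - 4*b^3/75 - 6*b^2/125


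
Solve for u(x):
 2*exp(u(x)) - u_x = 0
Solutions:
 u(x) = log(-1/(C1 + 2*x))


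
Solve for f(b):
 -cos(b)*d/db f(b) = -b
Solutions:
 f(b) = C1 + Integral(b/cos(b), b)


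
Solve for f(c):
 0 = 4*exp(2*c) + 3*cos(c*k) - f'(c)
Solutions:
 f(c) = C1 + 2*exp(2*c) + 3*sin(c*k)/k


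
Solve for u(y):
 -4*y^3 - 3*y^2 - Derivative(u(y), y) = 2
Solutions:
 u(y) = C1 - y^4 - y^3 - 2*y


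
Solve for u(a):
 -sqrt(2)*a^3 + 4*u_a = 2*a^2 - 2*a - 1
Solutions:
 u(a) = C1 + sqrt(2)*a^4/16 + a^3/6 - a^2/4 - a/4


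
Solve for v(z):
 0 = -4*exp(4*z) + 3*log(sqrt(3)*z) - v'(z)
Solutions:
 v(z) = C1 + 3*z*log(z) + z*(-3 + 3*log(3)/2) - exp(4*z)


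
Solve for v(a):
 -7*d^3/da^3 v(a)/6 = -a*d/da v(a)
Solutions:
 v(a) = C1 + Integral(C2*airyai(6^(1/3)*7^(2/3)*a/7) + C3*airybi(6^(1/3)*7^(2/3)*a/7), a)


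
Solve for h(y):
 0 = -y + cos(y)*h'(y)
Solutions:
 h(y) = C1 + Integral(y/cos(y), y)


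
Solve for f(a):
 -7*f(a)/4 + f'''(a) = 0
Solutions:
 f(a) = C3*exp(14^(1/3)*a/2) + (C1*sin(14^(1/3)*sqrt(3)*a/4) + C2*cos(14^(1/3)*sqrt(3)*a/4))*exp(-14^(1/3)*a/4)


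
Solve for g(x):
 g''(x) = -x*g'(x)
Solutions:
 g(x) = C1 + C2*erf(sqrt(2)*x/2)


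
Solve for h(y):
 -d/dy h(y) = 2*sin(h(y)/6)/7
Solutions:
 2*y/7 + 3*log(cos(h(y)/6) - 1) - 3*log(cos(h(y)/6) + 1) = C1


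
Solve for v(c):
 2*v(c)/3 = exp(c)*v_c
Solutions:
 v(c) = C1*exp(-2*exp(-c)/3)


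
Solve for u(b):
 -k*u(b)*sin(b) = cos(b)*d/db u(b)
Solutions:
 u(b) = C1*exp(k*log(cos(b)))


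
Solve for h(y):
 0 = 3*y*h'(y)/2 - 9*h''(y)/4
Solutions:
 h(y) = C1 + C2*erfi(sqrt(3)*y/3)


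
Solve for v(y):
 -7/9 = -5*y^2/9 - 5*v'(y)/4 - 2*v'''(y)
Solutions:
 v(y) = C1 + C2*sin(sqrt(10)*y/4) + C3*cos(sqrt(10)*y/4) - 4*y^3/27 + 92*y/45


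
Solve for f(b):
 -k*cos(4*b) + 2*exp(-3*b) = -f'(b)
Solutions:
 f(b) = C1 + k*sin(4*b)/4 + 2*exp(-3*b)/3


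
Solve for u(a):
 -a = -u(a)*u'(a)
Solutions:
 u(a) = -sqrt(C1 + a^2)
 u(a) = sqrt(C1 + a^2)


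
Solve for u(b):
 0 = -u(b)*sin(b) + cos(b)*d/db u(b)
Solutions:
 u(b) = C1/cos(b)


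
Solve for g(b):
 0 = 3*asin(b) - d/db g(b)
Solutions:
 g(b) = C1 + 3*b*asin(b) + 3*sqrt(1 - b^2)


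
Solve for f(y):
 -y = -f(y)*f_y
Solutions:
 f(y) = -sqrt(C1 + y^2)
 f(y) = sqrt(C1 + y^2)


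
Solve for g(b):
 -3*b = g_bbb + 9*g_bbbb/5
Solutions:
 g(b) = C1 + C2*b + C3*b^2 + C4*exp(-5*b/9) - b^4/8 + 9*b^3/10


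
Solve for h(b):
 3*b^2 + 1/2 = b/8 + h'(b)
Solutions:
 h(b) = C1 + b^3 - b^2/16 + b/2


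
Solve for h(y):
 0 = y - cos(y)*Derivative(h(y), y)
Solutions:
 h(y) = C1 + Integral(y/cos(y), y)


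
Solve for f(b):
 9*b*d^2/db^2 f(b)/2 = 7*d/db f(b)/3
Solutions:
 f(b) = C1 + C2*b^(41/27)


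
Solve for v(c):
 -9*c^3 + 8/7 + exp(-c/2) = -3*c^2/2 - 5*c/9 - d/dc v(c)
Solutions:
 v(c) = C1 + 9*c^4/4 - c^3/2 - 5*c^2/18 - 8*c/7 + 2*exp(-c/2)


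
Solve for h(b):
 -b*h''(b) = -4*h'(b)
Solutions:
 h(b) = C1 + C2*b^5


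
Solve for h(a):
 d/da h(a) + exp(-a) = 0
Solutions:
 h(a) = C1 + exp(-a)


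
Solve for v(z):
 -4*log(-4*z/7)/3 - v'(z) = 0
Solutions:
 v(z) = C1 - 4*z*log(-z)/3 + 4*z*(-2*log(2) + 1 + log(7))/3


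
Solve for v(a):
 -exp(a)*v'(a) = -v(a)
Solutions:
 v(a) = C1*exp(-exp(-a))


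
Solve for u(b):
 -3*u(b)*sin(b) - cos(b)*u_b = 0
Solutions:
 u(b) = C1*cos(b)^3


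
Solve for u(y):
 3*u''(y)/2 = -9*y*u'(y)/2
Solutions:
 u(y) = C1 + C2*erf(sqrt(6)*y/2)


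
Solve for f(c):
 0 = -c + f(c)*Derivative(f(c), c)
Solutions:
 f(c) = -sqrt(C1 + c^2)
 f(c) = sqrt(C1 + c^2)


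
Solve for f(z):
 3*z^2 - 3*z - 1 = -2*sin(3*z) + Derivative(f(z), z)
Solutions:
 f(z) = C1 + z^3 - 3*z^2/2 - z - 2*cos(3*z)/3


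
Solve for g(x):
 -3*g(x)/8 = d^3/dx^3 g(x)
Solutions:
 g(x) = C3*exp(-3^(1/3)*x/2) + (C1*sin(3^(5/6)*x/4) + C2*cos(3^(5/6)*x/4))*exp(3^(1/3)*x/4)


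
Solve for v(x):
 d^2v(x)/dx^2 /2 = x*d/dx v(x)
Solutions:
 v(x) = C1 + C2*erfi(x)


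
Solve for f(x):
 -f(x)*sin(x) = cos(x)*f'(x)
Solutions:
 f(x) = C1*cos(x)


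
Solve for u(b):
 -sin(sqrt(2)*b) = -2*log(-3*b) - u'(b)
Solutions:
 u(b) = C1 - 2*b*log(-b) - 2*b*log(3) + 2*b - sqrt(2)*cos(sqrt(2)*b)/2


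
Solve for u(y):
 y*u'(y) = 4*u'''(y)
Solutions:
 u(y) = C1 + Integral(C2*airyai(2^(1/3)*y/2) + C3*airybi(2^(1/3)*y/2), y)


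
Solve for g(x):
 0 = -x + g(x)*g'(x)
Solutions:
 g(x) = -sqrt(C1 + x^2)
 g(x) = sqrt(C1 + x^2)


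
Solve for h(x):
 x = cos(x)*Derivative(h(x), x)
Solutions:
 h(x) = C1 + Integral(x/cos(x), x)


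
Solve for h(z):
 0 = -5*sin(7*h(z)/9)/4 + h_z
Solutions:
 -5*z/4 + 9*log(cos(7*h(z)/9) - 1)/14 - 9*log(cos(7*h(z)/9) + 1)/14 = C1


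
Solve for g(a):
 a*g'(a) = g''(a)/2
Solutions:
 g(a) = C1 + C2*erfi(a)


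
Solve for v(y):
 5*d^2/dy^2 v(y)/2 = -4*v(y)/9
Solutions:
 v(y) = C1*sin(2*sqrt(10)*y/15) + C2*cos(2*sqrt(10)*y/15)


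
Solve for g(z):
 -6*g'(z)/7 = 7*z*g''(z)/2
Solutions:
 g(z) = C1 + C2*z^(37/49)


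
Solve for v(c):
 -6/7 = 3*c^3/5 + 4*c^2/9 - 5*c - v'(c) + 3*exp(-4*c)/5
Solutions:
 v(c) = C1 + 3*c^4/20 + 4*c^3/27 - 5*c^2/2 + 6*c/7 - 3*exp(-4*c)/20


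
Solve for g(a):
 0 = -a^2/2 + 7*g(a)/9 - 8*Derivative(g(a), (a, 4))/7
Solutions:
 g(a) = C1*exp(-2^(1/4)*sqrt(21)*a/6) + C2*exp(2^(1/4)*sqrt(21)*a/6) + C3*sin(2^(1/4)*sqrt(21)*a/6) + C4*cos(2^(1/4)*sqrt(21)*a/6) + 9*a^2/14


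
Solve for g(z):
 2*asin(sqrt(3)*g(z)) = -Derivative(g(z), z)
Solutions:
 Integral(1/asin(sqrt(3)*_y), (_y, g(z))) = C1 - 2*z


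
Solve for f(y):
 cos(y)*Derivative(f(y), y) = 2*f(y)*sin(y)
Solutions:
 f(y) = C1/cos(y)^2


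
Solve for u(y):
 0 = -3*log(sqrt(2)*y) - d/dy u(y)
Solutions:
 u(y) = C1 - 3*y*log(y) - 3*y*log(2)/2 + 3*y


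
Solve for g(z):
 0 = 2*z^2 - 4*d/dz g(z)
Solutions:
 g(z) = C1 + z^3/6


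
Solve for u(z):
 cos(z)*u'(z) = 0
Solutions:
 u(z) = C1


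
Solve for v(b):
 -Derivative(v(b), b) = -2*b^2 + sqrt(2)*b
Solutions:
 v(b) = C1 + 2*b^3/3 - sqrt(2)*b^2/2


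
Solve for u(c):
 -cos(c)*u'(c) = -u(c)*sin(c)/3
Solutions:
 u(c) = C1/cos(c)^(1/3)


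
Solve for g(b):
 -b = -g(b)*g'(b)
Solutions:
 g(b) = -sqrt(C1 + b^2)
 g(b) = sqrt(C1 + b^2)


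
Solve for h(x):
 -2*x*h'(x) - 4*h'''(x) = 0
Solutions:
 h(x) = C1 + Integral(C2*airyai(-2^(2/3)*x/2) + C3*airybi(-2^(2/3)*x/2), x)


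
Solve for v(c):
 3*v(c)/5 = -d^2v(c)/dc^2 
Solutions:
 v(c) = C1*sin(sqrt(15)*c/5) + C2*cos(sqrt(15)*c/5)


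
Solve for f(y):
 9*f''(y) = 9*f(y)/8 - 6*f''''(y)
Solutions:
 f(y) = C1*exp(-y*sqrt(-3 + 2*sqrt(3))/2) + C2*exp(y*sqrt(-3 + 2*sqrt(3))/2) + C3*sin(y*sqrt(3 + 2*sqrt(3))/2) + C4*cos(y*sqrt(3 + 2*sqrt(3))/2)


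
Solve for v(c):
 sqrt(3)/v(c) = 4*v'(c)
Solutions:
 v(c) = -sqrt(C1 + 2*sqrt(3)*c)/2
 v(c) = sqrt(C1 + 2*sqrt(3)*c)/2


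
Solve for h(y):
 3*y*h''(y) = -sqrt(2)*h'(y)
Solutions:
 h(y) = C1 + C2*y^(1 - sqrt(2)/3)


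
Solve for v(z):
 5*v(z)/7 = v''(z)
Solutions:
 v(z) = C1*exp(-sqrt(35)*z/7) + C2*exp(sqrt(35)*z/7)


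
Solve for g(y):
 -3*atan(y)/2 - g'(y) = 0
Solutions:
 g(y) = C1 - 3*y*atan(y)/2 + 3*log(y^2 + 1)/4


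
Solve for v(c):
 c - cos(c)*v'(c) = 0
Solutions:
 v(c) = C1 + Integral(c/cos(c), c)


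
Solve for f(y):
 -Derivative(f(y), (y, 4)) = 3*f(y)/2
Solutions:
 f(y) = (C1*sin(6^(1/4)*y/2) + C2*cos(6^(1/4)*y/2))*exp(-6^(1/4)*y/2) + (C3*sin(6^(1/4)*y/2) + C4*cos(6^(1/4)*y/2))*exp(6^(1/4)*y/2)


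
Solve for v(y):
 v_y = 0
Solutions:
 v(y) = C1


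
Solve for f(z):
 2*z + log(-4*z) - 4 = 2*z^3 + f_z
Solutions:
 f(z) = C1 - z^4/2 + z^2 + z*log(-z) + z*(-5 + 2*log(2))


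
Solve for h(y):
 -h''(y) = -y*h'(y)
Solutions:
 h(y) = C1 + C2*erfi(sqrt(2)*y/2)


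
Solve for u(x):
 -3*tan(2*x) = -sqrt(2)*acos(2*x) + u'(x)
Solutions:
 u(x) = C1 + sqrt(2)*(x*acos(2*x) - sqrt(1 - 4*x^2)/2) + 3*log(cos(2*x))/2


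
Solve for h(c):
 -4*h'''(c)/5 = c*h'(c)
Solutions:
 h(c) = C1 + Integral(C2*airyai(-10^(1/3)*c/2) + C3*airybi(-10^(1/3)*c/2), c)


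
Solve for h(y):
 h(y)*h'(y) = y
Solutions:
 h(y) = -sqrt(C1 + y^2)
 h(y) = sqrt(C1 + y^2)


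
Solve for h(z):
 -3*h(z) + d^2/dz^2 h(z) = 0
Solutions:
 h(z) = C1*exp(-sqrt(3)*z) + C2*exp(sqrt(3)*z)


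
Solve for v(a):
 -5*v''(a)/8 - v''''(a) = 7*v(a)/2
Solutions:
 v(a) = (C1*sin(2^(3/4)*7^(1/4)*a*cos(atan(sqrt(871)/5)/2)/2) + C2*cos(2^(3/4)*7^(1/4)*a*cos(atan(sqrt(871)/5)/2)/2))*exp(-2^(3/4)*7^(1/4)*a*sin(atan(sqrt(871)/5)/2)/2) + (C3*sin(2^(3/4)*7^(1/4)*a*cos(atan(sqrt(871)/5)/2)/2) + C4*cos(2^(3/4)*7^(1/4)*a*cos(atan(sqrt(871)/5)/2)/2))*exp(2^(3/4)*7^(1/4)*a*sin(atan(sqrt(871)/5)/2)/2)


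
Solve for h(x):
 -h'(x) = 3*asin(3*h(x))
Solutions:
 Integral(1/asin(3*_y), (_y, h(x))) = C1 - 3*x


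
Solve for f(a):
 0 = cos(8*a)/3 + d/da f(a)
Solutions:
 f(a) = C1 - sin(8*a)/24


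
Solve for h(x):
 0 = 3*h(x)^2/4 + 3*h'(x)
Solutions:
 h(x) = 4/(C1 + x)


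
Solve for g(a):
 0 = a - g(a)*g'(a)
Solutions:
 g(a) = -sqrt(C1 + a^2)
 g(a) = sqrt(C1 + a^2)


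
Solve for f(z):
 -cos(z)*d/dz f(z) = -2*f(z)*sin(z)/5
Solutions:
 f(z) = C1/cos(z)^(2/5)


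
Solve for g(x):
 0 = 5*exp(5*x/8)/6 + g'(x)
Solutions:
 g(x) = C1 - 4*exp(5*x/8)/3


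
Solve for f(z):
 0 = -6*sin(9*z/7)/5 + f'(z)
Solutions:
 f(z) = C1 - 14*cos(9*z/7)/15


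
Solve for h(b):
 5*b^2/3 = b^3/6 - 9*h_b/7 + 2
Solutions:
 h(b) = C1 + 7*b^4/216 - 35*b^3/81 + 14*b/9


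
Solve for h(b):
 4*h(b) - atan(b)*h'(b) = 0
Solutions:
 h(b) = C1*exp(4*Integral(1/atan(b), b))


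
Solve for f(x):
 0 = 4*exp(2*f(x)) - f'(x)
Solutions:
 f(x) = log(-sqrt(-1/(C1 + 4*x))) - log(2)/2
 f(x) = log(-1/(C1 + 4*x))/2 - log(2)/2


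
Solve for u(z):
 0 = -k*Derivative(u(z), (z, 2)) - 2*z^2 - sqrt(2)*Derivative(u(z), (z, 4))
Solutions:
 u(z) = C1 + C2*z + C3*exp(-2^(3/4)*z*sqrt(-k)/2) + C4*exp(2^(3/4)*z*sqrt(-k)/2) - z^4/(6*k) + 2*sqrt(2)*z^2/k^2


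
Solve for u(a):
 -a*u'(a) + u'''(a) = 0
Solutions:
 u(a) = C1 + Integral(C2*airyai(a) + C3*airybi(a), a)


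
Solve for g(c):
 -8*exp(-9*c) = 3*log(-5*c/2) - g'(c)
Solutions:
 g(c) = C1 + 3*c*log(-c) + 3*c*(-1 - log(2) + log(5)) - 8*exp(-9*c)/9


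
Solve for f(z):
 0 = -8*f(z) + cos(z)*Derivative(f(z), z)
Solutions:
 f(z) = C1*(sin(z)^4 + 4*sin(z)^3 + 6*sin(z)^2 + 4*sin(z) + 1)/(sin(z)^4 - 4*sin(z)^3 + 6*sin(z)^2 - 4*sin(z) + 1)


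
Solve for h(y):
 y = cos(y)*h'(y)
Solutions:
 h(y) = C1 + Integral(y/cos(y), y)


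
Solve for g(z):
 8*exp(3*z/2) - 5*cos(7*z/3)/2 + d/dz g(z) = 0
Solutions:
 g(z) = C1 - 16*exp(3*z/2)/3 + 15*sin(7*z/3)/14


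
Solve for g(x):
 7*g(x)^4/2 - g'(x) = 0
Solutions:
 g(x) = 2^(1/3)*(-1/(C1 + 21*x))^(1/3)
 g(x) = 2^(1/3)*(-1/(C1 + 7*x))^(1/3)*(-3^(2/3) - 3*3^(1/6)*I)/6
 g(x) = 2^(1/3)*(-1/(C1 + 7*x))^(1/3)*(-3^(2/3) + 3*3^(1/6)*I)/6


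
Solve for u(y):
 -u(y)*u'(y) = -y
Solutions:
 u(y) = -sqrt(C1 + y^2)
 u(y) = sqrt(C1 + y^2)


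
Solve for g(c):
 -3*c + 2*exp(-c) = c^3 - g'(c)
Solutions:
 g(c) = C1 + c^4/4 + 3*c^2/2 + 2*exp(-c)


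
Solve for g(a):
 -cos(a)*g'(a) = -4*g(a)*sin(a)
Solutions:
 g(a) = C1/cos(a)^4


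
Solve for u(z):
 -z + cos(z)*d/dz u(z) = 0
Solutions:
 u(z) = C1 + Integral(z/cos(z), z)


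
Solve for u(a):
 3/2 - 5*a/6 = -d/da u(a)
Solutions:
 u(a) = C1 + 5*a^2/12 - 3*a/2


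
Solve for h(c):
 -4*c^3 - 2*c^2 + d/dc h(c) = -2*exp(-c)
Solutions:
 h(c) = C1 + c^4 + 2*c^3/3 + 2*exp(-c)


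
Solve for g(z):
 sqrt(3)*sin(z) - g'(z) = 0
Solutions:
 g(z) = C1 - sqrt(3)*cos(z)


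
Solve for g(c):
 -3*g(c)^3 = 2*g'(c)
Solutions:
 g(c) = -sqrt(-1/(C1 - 3*c))
 g(c) = sqrt(-1/(C1 - 3*c))


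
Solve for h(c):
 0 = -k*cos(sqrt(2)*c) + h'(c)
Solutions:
 h(c) = C1 + sqrt(2)*k*sin(sqrt(2)*c)/2


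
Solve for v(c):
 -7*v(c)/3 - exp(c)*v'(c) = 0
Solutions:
 v(c) = C1*exp(7*exp(-c)/3)


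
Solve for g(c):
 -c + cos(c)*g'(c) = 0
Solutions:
 g(c) = C1 + Integral(c/cos(c), c)


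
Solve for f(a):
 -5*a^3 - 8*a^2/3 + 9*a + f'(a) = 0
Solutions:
 f(a) = C1 + 5*a^4/4 + 8*a^3/9 - 9*a^2/2


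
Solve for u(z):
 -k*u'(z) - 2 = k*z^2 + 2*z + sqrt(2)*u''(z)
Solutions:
 u(z) = C1 + C2*exp(-sqrt(2)*k*z/2) - z^3/3 - z^2/k + sqrt(2)*z^2/k - 2*z/k - 4*z/k^2 + 2*sqrt(2)*z/k^2


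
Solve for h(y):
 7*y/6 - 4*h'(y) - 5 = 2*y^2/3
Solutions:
 h(y) = C1 - y^3/18 + 7*y^2/48 - 5*y/4


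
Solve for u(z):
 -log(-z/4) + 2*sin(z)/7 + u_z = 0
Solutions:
 u(z) = C1 + z*log(-z) - 2*z*log(2) - z + 2*cos(z)/7


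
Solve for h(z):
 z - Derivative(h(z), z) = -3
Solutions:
 h(z) = C1 + z^2/2 + 3*z


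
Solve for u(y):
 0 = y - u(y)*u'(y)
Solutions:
 u(y) = -sqrt(C1 + y^2)
 u(y) = sqrt(C1 + y^2)


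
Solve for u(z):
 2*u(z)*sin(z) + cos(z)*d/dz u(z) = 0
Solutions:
 u(z) = C1*cos(z)^2


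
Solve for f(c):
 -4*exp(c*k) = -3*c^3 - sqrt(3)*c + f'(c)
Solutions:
 f(c) = C1 + 3*c^4/4 + sqrt(3)*c^2/2 - 4*exp(c*k)/k


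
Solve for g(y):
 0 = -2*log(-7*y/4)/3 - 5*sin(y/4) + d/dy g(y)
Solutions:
 g(y) = C1 + 2*y*log(-y)/3 - 2*y*log(2) - 2*y/3 + 2*y*log(14)/3 - 20*cos(y/4)


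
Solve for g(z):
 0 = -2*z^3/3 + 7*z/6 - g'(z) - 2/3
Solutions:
 g(z) = C1 - z^4/6 + 7*z^2/12 - 2*z/3


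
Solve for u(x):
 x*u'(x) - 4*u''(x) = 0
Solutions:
 u(x) = C1 + C2*erfi(sqrt(2)*x/4)


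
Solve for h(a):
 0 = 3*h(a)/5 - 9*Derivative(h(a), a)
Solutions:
 h(a) = C1*exp(a/15)


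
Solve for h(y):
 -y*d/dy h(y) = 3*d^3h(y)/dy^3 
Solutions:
 h(y) = C1 + Integral(C2*airyai(-3^(2/3)*y/3) + C3*airybi(-3^(2/3)*y/3), y)


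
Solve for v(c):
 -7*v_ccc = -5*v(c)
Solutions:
 v(c) = C3*exp(5^(1/3)*7^(2/3)*c/7) + (C1*sin(sqrt(3)*5^(1/3)*7^(2/3)*c/14) + C2*cos(sqrt(3)*5^(1/3)*7^(2/3)*c/14))*exp(-5^(1/3)*7^(2/3)*c/14)


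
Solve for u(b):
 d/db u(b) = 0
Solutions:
 u(b) = C1


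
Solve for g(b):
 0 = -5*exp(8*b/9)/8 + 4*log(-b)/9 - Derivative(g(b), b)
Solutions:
 g(b) = C1 + 4*b*log(-b)/9 - 4*b/9 - 45*exp(8*b/9)/64


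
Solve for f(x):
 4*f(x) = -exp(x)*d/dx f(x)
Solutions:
 f(x) = C1*exp(4*exp(-x))


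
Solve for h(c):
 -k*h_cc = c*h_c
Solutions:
 h(c) = C1 + C2*sqrt(k)*erf(sqrt(2)*c*sqrt(1/k)/2)


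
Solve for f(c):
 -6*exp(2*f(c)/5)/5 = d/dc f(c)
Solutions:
 f(c) = 5*log(-sqrt(-1/(C1 - 6*c))) - 5*log(2)/2 + 5*log(5)
 f(c) = 5*log(-1/(C1 - 6*c))/2 - 5*log(2)/2 + 5*log(5)


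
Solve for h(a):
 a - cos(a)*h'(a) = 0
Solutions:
 h(a) = C1 + Integral(a/cos(a), a)


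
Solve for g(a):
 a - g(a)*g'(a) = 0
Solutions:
 g(a) = -sqrt(C1 + a^2)
 g(a) = sqrt(C1 + a^2)


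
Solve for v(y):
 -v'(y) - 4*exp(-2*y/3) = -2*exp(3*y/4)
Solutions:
 v(y) = C1 + 8*exp(3*y/4)/3 + 6*exp(-2*y/3)


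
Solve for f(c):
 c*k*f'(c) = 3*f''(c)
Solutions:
 f(c) = Piecewise((-sqrt(6)*sqrt(pi)*C1*erf(sqrt(6)*c*sqrt(-k)/6)/(2*sqrt(-k)) - C2, (k > 0) | (k < 0)), (-C1*c - C2, True))


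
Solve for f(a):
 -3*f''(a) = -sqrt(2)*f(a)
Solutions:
 f(a) = C1*exp(-2^(1/4)*sqrt(3)*a/3) + C2*exp(2^(1/4)*sqrt(3)*a/3)


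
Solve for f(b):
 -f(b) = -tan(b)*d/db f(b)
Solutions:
 f(b) = C1*sin(b)


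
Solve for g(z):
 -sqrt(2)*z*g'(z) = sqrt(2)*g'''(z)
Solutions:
 g(z) = C1 + Integral(C2*airyai(-z) + C3*airybi(-z), z)


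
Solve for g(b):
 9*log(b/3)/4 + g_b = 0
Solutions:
 g(b) = C1 - 9*b*log(b)/4 + 9*b/4 + 9*b*log(3)/4


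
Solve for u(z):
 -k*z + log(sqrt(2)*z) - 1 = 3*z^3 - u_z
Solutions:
 u(z) = C1 + k*z^2/2 + 3*z^4/4 - z*log(z) - z*log(2)/2 + 2*z


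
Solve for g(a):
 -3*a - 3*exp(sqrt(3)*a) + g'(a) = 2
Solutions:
 g(a) = C1 + 3*a^2/2 + 2*a + sqrt(3)*exp(sqrt(3)*a)


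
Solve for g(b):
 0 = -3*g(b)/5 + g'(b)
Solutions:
 g(b) = C1*exp(3*b/5)


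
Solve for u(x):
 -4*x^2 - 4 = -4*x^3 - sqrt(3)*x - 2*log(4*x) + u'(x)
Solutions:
 u(x) = C1 + x^4 - 4*x^3/3 + sqrt(3)*x^2/2 + 2*x*log(x) - 6*x + x*log(16)


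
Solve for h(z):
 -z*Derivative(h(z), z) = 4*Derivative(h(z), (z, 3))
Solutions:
 h(z) = C1 + Integral(C2*airyai(-2^(1/3)*z/2) + C3*airybi(-2^(1/3)*z/2), z)


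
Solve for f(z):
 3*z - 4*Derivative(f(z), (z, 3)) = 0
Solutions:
 f(z) = C1 + C2*z + C3*z^2 + z^4/32


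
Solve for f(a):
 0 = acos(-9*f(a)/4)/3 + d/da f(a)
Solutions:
 Integral(1/acos(-9*_y/4), (_y, f(a))) = C1 - a/3


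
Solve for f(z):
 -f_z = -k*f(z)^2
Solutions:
 f(z) = -1/(C1 + k*z)


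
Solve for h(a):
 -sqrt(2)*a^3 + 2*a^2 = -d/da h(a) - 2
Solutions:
 h(a) = C1 + sqrt(2)*a^4/4 - 2*a^3/3 - 2*a
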